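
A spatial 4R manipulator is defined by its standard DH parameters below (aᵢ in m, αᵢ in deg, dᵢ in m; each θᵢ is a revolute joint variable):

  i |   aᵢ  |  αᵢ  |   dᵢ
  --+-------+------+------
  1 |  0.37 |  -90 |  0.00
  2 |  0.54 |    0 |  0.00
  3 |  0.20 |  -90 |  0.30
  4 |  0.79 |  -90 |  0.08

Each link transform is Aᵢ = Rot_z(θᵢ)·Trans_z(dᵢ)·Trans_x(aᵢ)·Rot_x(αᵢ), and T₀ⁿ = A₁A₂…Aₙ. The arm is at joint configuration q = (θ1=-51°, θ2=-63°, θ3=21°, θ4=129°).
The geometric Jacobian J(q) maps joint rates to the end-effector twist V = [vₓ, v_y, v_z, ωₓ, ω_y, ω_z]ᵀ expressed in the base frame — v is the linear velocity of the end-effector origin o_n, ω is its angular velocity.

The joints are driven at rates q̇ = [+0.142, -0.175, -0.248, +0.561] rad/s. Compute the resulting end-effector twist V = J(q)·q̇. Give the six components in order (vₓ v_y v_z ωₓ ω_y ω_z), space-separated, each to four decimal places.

o_n = [0.0379, -0.5456, 0.2229]
J₁: ẑ×o_n = [0.5456, 0.0379, -0.0000], ω = ẑ
J2: z=[0.7771, 0.6293, 0.0000] o=[0.2328, -0.2875, 0.0000] → [0.1402, -0.1732, -0.0779, 0.7771, 0.6293, 0.0000]
J3: z=[0.7771, 0.6293, 0.0000] o=[0.3871, -0.4781, 0.4811] → [-0.1625, 0.2007, 0.1673, 0.7771, 0.6293, 0.0000]
J4: z=[0.4211, -0.5200, -0.7431] o=[0.7138, -0.4048, 0.6150] → [0.0992, 0.6674, -0.4108, 0.4211, -0.5200, -0.7431]
V = J·q̇ = [0.1489, 0.3603, -0.2583, -0.0925, -0.5579, -0.2749]

0.1489 0.3603 -0.2583 -0.0925 -0.5579 -0.2749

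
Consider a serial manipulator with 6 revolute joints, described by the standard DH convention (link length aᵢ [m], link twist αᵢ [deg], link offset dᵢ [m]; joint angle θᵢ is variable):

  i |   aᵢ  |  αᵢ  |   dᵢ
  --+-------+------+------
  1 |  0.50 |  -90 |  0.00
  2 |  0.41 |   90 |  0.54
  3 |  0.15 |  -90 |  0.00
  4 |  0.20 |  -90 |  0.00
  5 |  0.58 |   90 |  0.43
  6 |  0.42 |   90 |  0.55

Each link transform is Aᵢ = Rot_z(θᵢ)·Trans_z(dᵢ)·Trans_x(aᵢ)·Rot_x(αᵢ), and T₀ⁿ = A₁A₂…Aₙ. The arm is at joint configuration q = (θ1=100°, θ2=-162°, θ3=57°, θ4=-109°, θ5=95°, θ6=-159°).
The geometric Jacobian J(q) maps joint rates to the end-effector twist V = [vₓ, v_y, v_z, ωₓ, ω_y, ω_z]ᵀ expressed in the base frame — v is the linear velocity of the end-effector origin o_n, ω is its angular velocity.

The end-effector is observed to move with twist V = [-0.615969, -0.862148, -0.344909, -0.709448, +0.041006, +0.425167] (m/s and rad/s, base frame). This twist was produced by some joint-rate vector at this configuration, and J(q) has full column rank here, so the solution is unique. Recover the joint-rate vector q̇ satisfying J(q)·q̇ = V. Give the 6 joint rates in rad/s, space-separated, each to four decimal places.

o_n = [-0.4798, -0.5015, -0.5271]
J₁: ẑ×o_n = [0.5015, -0.4798, 0.0000], ω = ẑ
J2: z=[-0.9848, -0.1736, 0.0000] o=[-0.0868, 0.4924, 0.0000] → [0.0915, -0.5191, 0.9105, -0.9848, -0.1736, 0.0000]
J3: z=[0.0537, -0.3043, -0.9511] o=[-0.5509, 0.0146, 0.1267] → [-0.2919, -0.0325, -0.0061, 0.0537, -0.3043, -0.9511]
J4: z=[-0.6749, 0.6909, -0.2592] o=[-0.6613, -0.0837, 0.1519] → [-0.5774, -0.5053, 0.1565, -0.6749, 0.6909, -0.2592]
J5: z=[-0.6784, -0.7191, -0.1505] o=[-0.6032, -0.0986, -0.0389] → [0.2904, -0.3498, 0.3621, -0.6784, -0.7191, -0.1505]
J6: z=[0.3481, -0.1342, -0.9278] o=[-0.5197, -0.8033, 0.0944] → [0.3634, 0.1793, 0.1104, 0.3481, -0.1342, -0.9278]
q̇ = J⁺·V = [0.6600, -0.7120, 0.8470, 0.8700, 0.7760, -0.9840]

0.6600 -0.7120 0.8470 0.8700 0.7760 -0.9840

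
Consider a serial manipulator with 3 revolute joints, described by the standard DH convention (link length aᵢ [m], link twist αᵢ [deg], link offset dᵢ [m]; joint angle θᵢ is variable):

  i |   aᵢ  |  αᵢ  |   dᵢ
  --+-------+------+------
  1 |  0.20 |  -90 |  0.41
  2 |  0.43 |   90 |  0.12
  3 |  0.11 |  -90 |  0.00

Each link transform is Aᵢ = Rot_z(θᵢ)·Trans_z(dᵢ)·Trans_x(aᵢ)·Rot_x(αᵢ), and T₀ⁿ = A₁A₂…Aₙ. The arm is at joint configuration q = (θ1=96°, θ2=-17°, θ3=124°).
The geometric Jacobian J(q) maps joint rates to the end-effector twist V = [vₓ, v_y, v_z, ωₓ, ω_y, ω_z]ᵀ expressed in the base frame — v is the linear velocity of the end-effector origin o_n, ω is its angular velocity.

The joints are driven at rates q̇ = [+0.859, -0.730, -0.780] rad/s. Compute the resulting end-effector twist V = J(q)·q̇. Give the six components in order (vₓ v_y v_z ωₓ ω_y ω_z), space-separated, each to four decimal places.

o_n = [-0.2678, 0.5273, 0.5177]
J₁: ẑ×o_n = [-0.5273, -0.2678, 0.0000], ω = ẑ
J2: z=[-0.9945, -0.1045, 0.0000] o=[-0.0209, 0.1989, 0.4100] → [-0.0113, 0.1071, -0.3524, -0.9945, -0.1045, 0.0000]
J3: z=[0.0306, -0.2908, 0.9563] o=[-0.1832, 0.5953, 0.5357] → [0.0703, -0.0803, -0.0267, 0.0306, -0.2908, 0.9563]
V = J·q̇ = [-0.4995, -0.2456, 0.2780, 0.7022, 0.3031, 0.1131]

-0.4995 -0.2456 0.2780 0.7022 0.3031 0.1131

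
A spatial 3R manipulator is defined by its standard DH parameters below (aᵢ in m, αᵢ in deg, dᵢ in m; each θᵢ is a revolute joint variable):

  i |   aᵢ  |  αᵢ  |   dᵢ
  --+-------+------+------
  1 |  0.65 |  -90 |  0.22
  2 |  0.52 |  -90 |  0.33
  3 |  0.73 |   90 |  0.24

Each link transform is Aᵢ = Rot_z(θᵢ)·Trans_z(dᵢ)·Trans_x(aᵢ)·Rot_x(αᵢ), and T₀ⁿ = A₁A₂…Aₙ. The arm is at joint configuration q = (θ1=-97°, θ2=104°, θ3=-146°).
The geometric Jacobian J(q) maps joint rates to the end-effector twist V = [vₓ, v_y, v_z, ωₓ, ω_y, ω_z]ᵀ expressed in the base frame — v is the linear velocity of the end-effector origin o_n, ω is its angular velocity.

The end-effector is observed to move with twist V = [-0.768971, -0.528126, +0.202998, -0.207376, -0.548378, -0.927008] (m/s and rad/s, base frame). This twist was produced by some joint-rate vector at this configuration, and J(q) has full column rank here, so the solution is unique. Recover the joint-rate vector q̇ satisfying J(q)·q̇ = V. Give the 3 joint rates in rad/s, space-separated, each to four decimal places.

-0.7850 -0.1390 -0.5870

o_n = [0.6794, -0.5244, 0.3607]
J₁: ẑ×o_n = [0.5244, 0.6794, -0.0000], ω = ẑ
J2: z=[0.9925, -0.1219, 0.0000] o=[-0.0792, -0.6452, 0.2200] → [-0.0172, -0.1397, 0.2123, 0.9925, -0.1219, 0.0000]
J3: z=[0.1182, 0.9631, 0.2419] o=[0.2637, -0.5605, -0.2846] → [0.6127, 0.0243, -0.3961, 0.1182, 0.9631, 0.2419]
q̇ = J⁺·V = [-0.7850, -0.1390, -0.5870]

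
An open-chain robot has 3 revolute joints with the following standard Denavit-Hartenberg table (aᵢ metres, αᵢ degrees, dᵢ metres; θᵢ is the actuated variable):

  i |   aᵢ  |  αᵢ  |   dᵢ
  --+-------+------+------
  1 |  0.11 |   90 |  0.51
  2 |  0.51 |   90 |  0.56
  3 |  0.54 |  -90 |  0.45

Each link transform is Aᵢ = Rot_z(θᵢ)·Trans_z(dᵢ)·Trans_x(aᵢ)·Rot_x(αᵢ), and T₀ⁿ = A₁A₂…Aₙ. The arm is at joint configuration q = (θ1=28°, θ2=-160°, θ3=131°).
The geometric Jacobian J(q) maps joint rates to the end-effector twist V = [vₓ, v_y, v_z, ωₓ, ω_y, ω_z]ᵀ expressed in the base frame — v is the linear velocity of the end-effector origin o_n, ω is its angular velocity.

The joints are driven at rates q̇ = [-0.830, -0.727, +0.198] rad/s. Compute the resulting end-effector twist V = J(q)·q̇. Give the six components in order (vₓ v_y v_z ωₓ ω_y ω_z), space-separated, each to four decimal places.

-0.5119 -0.0139 0.2459 -0.4011 0.6101 -0.6439

o_n = [0.2863, -0.9436, 0.8796]
J₁: ẑ×o_n = [0.9436, 0.2863, -0.0000], ω = ẑ
J2: z=[0.4695, -0.8829, 0.0000] o=[0.0971, 0.0516, 0.5100] → [-0.3263, -0.1735, -0.3002, 0.4695, -0.8829, 0.0000]
J3: z=[-0.3020, -0.1606, 0.9397] o=[-0.0631, -0.6678, 0.3356] → [0.1718, 0.4926, 0.1394, -0.3020, -0.1606, 0.9397]
V = J·q̇ = [-0.5119, -0.0139, 0.2459, -0.4011, 0.6101, -0.6439]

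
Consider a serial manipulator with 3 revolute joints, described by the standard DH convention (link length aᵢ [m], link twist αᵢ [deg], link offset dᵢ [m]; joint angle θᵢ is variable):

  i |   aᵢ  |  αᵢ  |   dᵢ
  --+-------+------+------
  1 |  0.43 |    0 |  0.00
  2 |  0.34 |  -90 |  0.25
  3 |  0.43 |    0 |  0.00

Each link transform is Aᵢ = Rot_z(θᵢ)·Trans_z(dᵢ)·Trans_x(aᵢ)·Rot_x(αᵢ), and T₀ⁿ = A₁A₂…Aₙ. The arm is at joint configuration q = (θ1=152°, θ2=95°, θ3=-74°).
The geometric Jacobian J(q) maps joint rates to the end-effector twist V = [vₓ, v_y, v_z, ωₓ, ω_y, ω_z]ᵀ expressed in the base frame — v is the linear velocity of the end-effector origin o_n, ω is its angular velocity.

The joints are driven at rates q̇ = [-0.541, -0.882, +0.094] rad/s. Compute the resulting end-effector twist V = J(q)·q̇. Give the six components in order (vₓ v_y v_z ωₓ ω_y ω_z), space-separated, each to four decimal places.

-0.5066 0.4246 -0.0111 0.0865 -0.0367 -1.4230

o_n = [-0.5588, -0.2202, 0.6633]
J₁: ẑ×o_n = [0.2202, -0.5588, 0.0000], ω = ẑ
J2: z=[0.0000, 0.0000, 1.0000] o=[-0.3797, 0.2019, 0.0000] → [0.4221, -0.1792, 0.0000, 0.0000, 0.0000, 1.0000]
J3: z=[0.9205, -0.3907, 0.0000] o=[-0.5125, -0.1111, 0.2500] → [-0.1615, -0.3805, -0.1185, 0.9205, -0.3907, 0.0000]
V = J·q̇ = [-0.5066, 0.4246, -0.0111, 0.0865, -0.0367, -1.4230]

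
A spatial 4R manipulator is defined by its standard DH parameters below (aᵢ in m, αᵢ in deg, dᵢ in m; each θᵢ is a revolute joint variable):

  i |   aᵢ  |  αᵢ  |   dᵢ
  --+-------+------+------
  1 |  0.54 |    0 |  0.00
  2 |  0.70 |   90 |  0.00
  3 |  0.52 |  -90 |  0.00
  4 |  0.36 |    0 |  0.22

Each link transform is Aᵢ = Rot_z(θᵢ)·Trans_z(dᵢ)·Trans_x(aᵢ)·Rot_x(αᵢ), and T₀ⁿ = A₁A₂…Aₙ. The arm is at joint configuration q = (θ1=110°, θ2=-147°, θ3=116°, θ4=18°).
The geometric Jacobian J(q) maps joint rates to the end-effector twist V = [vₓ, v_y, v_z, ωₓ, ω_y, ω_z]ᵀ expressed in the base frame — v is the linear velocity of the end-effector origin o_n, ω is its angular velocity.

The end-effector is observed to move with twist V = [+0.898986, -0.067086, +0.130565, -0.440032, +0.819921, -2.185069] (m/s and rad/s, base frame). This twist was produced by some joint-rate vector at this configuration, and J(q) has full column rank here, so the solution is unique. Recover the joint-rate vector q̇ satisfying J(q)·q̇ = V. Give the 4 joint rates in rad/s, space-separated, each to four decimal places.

-0.8520 -0.9210 -0.3900 0.9400

o_n = [-0.0185, 0.5215, 0.6787]
J₁: ẑ×o_n = [-0.5215, -0.0185, 0.0000], ω = ẑ
J2: z=[0.0000, 0.0000, 1.0000] o=[-0.1847, 0.5074, 0.0000] → [-0.0141, 0.1662, 0.0000, 0.0000, 0.0000, 1.0000]
J3: z=[-0.6018, -0.7986, 0.0000] o=[0.3744, 0.0862, 0.0000] → [-0.5420, 0.4084, -0.5758, -0.6018, -0.7986, 0.0000]
J4: z=[-0.7178, 0.5409, -0.4384] o=[0.1923, 0.2233, 0.4674] → [0.2450, 0.2441, -0.1000, -0.7178, 0.5409, -0.4384]
q̇ = J⁺·V = [-0.8520, -0.9210, -0.3900, 0.9400]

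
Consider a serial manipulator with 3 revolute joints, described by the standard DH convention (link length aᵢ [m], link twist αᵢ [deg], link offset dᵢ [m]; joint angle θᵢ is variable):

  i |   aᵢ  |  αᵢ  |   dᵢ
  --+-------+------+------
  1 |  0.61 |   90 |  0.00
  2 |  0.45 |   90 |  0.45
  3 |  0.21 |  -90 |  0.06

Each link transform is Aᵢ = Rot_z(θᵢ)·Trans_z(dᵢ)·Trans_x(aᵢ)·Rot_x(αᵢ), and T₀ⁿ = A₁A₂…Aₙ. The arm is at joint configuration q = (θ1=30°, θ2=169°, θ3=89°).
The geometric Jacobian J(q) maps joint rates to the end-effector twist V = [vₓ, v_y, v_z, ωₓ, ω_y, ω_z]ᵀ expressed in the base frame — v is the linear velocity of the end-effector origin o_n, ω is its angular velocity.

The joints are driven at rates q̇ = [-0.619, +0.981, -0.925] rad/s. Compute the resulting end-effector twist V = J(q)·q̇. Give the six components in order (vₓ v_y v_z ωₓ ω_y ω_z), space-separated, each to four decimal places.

o_n = [0.4825, -0.4835, 0.1455]
J₁: ẑ×o_n = [0.4835, 0.4825, -0.0000], ω = ẑ
J2: z=[0.5000, -0.8660, 0.0000] o=[0.5283, 0.3050, 0.0000] → [-0.1260, -0.0727, -0.4339, 0.5000, -0.8660, 0.0000]
J3: z=[0.1652, 0.0954, 0.9816] o=[0.3707, -0.3056, 0.0859] → [0.1803, 0.0999, -0.0401, 0.1652, 0.0954, 0.9816]
V = J·q̇ = [-0.5897, -0.4624, -0.3886, 0.3376, -0.9378, -1.5270]

-0.5897 -0.4624 -0.3886 0.3376 -0.9378 -1.5270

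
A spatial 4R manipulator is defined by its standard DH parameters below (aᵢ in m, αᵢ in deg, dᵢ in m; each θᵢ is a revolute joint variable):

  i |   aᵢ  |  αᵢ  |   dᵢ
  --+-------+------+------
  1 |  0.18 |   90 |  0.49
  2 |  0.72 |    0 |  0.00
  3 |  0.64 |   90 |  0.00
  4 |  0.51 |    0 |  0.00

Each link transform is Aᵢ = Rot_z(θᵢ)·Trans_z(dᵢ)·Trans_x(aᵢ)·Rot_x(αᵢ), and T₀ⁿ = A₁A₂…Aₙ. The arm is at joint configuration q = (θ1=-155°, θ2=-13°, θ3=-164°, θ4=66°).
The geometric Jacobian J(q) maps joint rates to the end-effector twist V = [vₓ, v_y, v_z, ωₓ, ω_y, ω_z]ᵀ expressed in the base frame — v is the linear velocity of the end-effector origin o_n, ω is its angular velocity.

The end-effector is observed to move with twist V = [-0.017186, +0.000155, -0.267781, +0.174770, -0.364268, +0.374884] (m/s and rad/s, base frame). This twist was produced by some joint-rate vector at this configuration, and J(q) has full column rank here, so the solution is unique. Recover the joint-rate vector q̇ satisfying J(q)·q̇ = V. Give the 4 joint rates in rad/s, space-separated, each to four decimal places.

o_n = [-0.2289, 0.4073, 0.2837]
J₁: ẑ×o_n = [-0.4073, -0.2289, 0.0000], ω = ẑ
J2: z=[-0.4226, 0.9063, 0.0000] o=[-0.1631, -0.0761, 0.4900] → [-0.1870, -0.0872, -0.1447, -0.4226, 0.9063, 0.0000]
J3: z=[-0.4226, 0.9063, 0.0000] o=[-0.7990, -0.3726, 0.3280] → [-0.0402, -0.0187, -0.8463, -0.4226, 0.9063, 0.0000]
J4: z=[0.0474, 0.0221, 0.9986] o=[-0.2197, -0.1025, 0.2945] → [-0.5093, -0.0086, 0.0244, 0.0474, 0.0221, 0.9986]
q̇ = J⁺·V = [0.2900, -0.8720, 0.4680, 0.0850]

0.2900 -0.8720 0.4680 0.0850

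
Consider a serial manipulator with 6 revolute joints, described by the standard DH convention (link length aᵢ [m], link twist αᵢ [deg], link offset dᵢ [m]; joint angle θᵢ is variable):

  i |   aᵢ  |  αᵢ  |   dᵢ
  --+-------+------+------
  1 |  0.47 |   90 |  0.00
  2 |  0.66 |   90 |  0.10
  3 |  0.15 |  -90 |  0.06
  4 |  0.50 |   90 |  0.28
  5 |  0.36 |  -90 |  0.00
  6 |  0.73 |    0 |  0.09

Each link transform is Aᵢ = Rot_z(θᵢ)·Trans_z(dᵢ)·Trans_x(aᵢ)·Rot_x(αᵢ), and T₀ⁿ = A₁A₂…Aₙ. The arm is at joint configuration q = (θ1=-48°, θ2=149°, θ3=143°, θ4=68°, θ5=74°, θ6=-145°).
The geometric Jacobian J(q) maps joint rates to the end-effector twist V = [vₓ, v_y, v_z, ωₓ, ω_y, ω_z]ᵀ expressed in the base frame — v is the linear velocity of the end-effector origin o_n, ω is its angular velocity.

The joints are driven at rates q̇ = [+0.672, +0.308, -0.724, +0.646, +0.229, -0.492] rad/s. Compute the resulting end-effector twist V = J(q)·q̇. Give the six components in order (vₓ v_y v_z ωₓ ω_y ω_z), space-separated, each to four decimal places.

o_n = [-0.0962, -0.5532, -0.0492]
J₁: ẑ×o_n = [0.5532, -0.0962, 0.0000], ω = ẑ
J2: z=[-0.7431, -0.6691, 0.0000] o=[0.3145, -0.3493, 0.0000] → [0.0330, -0.0366, -0.1233, -0.7431, -0.6691, 0.0000]
J3: z=[0.3446, -0.3827, 0.8572] o=[-0.1384, 0.0042, 0.3399] → [0.6267, 0.1703, -0.1759, 0.3446, -0.3827, 0.8572]
J4: z=[0.9387, 0.1510, -0.3100] o=[-0.1161, -0.1554, 0.3297] → [-0.1805, 0.3495, -0.3763, 0.9387, 0.1510, -0.3100]
J5: z=[0.1391, -0.9884, -0.0603] o=[-0.0110, -0.1064, -0.2316] → [-0.2071, -0.0202, -0.1464, 0.1391, -0.9884, -0.0603]
J6: z=[0.5620, 0.0287, 0.8266] o=[0.2826, -0.0528, -0.4330] → [0.4246, -0.5287, -0.2703, 0.5620, 0.0287, 0.8266]
V = J·q̇ = [-0.4448, 0.2821, -0.0542, -0.1167, -0.0719, -0.5693]

-0.4448 0.2821 -0.0542 -0.1167 -0.0719 -0.5693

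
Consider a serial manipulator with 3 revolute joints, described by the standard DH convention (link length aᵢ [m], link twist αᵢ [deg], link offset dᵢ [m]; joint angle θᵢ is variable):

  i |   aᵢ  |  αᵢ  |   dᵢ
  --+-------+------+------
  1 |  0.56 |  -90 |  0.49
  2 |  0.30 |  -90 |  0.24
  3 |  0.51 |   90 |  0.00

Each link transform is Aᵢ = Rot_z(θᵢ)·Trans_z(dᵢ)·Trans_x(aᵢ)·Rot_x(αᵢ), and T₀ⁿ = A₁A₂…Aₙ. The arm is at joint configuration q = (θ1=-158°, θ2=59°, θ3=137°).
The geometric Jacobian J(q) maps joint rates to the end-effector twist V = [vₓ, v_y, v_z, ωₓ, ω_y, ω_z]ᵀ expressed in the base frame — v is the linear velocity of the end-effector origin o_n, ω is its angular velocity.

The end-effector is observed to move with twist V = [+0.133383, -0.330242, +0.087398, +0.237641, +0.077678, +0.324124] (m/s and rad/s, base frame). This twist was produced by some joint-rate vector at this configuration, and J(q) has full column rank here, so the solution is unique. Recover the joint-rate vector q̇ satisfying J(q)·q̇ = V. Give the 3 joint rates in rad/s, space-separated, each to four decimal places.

o_n = [-0.5248, -0.0957, 0.5526]
J₁: ẑ×o_n = [0.0957, -0.5248, 0.0000], ω = ẑ
J2: z=[0.3746, -0.9272, 0.0000] o=[-0.5192, -0.2098, 0.4900] → [-0.0580, -0.0234, 0.0376, 0.3746, -0.9272, 0.0000]
J3: z=[0.7948, 0.3211, -0.5150] o=[-0.5726, -0.4902, 0.2328] → [0.3058, -0.2787, 0.2981, 0.7948, 0.3211, -0.5150]
q̇ = J⁺·V = [0.4740, 0.0170, 0.2910]

0.4740 0.0170 0.2910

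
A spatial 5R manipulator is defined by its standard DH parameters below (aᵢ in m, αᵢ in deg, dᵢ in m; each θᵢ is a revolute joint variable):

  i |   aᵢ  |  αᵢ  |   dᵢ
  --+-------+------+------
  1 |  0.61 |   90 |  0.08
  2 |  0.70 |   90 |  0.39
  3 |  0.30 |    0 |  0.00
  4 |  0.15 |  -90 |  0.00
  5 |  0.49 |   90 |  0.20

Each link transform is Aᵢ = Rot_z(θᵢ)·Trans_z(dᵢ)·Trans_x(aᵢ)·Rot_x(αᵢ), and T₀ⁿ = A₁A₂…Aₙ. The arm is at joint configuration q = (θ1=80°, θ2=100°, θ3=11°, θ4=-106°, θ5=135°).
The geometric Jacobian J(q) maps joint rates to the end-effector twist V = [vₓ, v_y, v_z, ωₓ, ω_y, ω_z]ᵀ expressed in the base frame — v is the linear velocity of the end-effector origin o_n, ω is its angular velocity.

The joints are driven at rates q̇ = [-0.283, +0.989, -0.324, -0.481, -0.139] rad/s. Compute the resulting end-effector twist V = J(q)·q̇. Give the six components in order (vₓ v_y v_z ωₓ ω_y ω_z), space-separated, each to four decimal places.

o_n = [0.6262, -0.0510, 1.2123]
J₁: ẑ×o_n = [0.0510, 0.6262, -0.0000], ω = ẑ
J2: z=[0.9848, -0.1736, 0.0000] o=[0.1059, 0.6007, 0.0800] → [-0.1966, -1.1151, -0.5515, 0.9848, -0.1736, 0.0000]
J3: z=[0.1710, 0.9698, 0.1736] o=[0.4689, 0.4133, 0.7694] → [0.5102, -0.0484, -0.2320, 0.1710, 0.9698, 0.1736]
J4: z=[0.1710, 0.9698, 0.1736] o=[0.5164, 0.3530, 1.0594] → [0.2185, -0.0071, -0.1756, 0.1710, 0.9698, 0.1736]
J5: z=[-0.1159, -0.1552, 0.9811] o=[0.3696, 0.3812, 1.0465] → [0.3983, 0.2709, 0.0899, -0.1159, -0.1552, 0.9811]
V = J·q̇ = [-0.5346, -1.2986, -0.3983, 0.8524, -0.9309, -0.5592]

-0.5346 -1.2986 -0.3983 0.8524 -0.9309 -0.5592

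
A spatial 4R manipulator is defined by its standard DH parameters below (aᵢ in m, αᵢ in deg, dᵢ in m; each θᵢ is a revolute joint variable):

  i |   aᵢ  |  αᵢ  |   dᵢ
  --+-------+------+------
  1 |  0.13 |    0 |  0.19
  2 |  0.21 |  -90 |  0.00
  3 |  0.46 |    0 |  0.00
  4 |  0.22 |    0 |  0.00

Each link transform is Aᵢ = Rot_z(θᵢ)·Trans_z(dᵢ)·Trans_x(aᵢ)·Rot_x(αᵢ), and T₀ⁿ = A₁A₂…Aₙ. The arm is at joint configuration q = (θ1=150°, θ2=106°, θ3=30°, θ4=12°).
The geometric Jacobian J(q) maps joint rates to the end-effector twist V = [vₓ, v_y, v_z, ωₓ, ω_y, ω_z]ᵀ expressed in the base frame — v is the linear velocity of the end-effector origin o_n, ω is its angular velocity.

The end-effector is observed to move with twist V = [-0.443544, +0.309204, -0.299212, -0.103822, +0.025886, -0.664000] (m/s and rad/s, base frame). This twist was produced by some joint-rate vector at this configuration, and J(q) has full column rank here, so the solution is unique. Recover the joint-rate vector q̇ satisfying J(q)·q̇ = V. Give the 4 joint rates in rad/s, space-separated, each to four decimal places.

o_n = [-0.2993, -0.6839, -0.1872]
J₁: ẑ×o_n = [0.6839, -0.2993, 0.0000], ω = ẑ
J2: z=[0.0000, 0.0000, 1.0000] o=[-0.1126, 0.0650, 0.1900] → [0.7489, -0.1867, 0.0000, 0.0000, 0.0000, 1.0000]
J3: z=[0.9703, -0.2419, 0.0000] o=[-0.1634, -0.1388, 0.1900] → [0.0913, 0.3660, -0.5619, 0.9703, -0.2419, 0.0000]
J4: z=[0.9703, -0.2419, 0.0000] o=[-0.2598, -0.5253, -0.0400] → [0.0356, 0.1428, -0.1635, 0.9703, -0.2419, 0.0000]
q̇ = J⁺·V = [-0.2050, -0.4590, 0.7950, -0.9020]

-0.2050 -0.4590 0.7950 -0.9020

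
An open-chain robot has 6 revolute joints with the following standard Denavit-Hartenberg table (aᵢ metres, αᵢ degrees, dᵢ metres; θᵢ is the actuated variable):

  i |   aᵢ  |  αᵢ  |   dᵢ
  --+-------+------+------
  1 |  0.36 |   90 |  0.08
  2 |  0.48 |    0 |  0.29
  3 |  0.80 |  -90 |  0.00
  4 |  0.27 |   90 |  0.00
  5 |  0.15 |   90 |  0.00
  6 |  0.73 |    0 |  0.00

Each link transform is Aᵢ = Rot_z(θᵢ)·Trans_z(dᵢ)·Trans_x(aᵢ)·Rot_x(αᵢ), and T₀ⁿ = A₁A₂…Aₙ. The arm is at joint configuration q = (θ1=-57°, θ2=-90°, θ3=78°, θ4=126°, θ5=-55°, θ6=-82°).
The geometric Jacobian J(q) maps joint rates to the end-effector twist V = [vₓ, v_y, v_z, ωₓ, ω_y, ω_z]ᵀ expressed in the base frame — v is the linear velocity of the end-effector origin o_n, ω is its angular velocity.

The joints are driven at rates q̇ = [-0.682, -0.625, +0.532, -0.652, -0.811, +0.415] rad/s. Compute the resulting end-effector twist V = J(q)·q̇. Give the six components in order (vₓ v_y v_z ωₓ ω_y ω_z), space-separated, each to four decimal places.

o_n = [-0.1608, -0.4495, -0.5957]
J₁: ẑ×o_n = [0.4495, -0.1608, 0.0000], ω = ẑ
J2: z=[-0.8387, -0.5446, 0.0000] o=[0.1961, -0.3019, 0.0800] → [0.3680, -0.5667, -0.0706, -0.8387, -0.5446, 0.0000]
J3: z=[-0.8387, -0.5446, 0.0000] o=[-0.0471, -0.4599, -0.4000] → [0.1066, -0.1641, -0.0706, -0.8387, -0.5446, 0.0000]
J4: z=[0.1132, -0.1744, 0.9781] o=[0.3790, -1.1161, -0.5663] → [-0.6469, -0.5248, -0.0187, 0.1132, -0.1744, 0.9781]
J5: z=[0.9240, -0.3435, -0.1682] o=[0.4777, -0.8670, -0.5333] → [0.0916, 0.1650, 0.1663, 0.9240, -0.3435, -0.1682]
J6: z=[-0.3642, -0.6559, -0.6611] o=[0.4952, -0.7662, -0.6430] → [0.1783, 0.4510, -0.5456, -0.3642, -0.6559, -0.6611]
V = J·q̇ = [-0.0584, 0.7720, -0.3426, -0.8963, 0.1708, -1.4577]

-0.0584 0.7720 -0.3426 -0.8963 0.1708 -1.4577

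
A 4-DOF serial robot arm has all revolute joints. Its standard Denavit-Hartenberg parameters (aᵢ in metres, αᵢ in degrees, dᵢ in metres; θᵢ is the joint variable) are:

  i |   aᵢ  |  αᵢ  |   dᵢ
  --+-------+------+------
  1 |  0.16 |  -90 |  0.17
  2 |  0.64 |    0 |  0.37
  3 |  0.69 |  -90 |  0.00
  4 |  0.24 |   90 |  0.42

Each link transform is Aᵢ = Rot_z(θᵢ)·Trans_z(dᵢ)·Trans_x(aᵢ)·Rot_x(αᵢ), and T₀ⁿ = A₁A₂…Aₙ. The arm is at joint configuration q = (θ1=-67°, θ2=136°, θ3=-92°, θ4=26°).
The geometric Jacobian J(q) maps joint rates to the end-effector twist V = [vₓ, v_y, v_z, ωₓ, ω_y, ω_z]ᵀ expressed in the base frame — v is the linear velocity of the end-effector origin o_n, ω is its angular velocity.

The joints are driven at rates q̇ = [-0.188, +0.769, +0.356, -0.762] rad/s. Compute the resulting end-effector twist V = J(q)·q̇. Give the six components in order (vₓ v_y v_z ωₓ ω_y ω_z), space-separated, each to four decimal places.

-0.3599 1.2401 -0.1064 1.2424 -0.0477 0.3601

o_n = [0.2669, 0.0488, -1.2059]
J₁: ẑ×o_n = [-0.0488, 0.2669, 0.0000], ω = ẑ
J2: z=[0.9205, 0.3907, 0.0000] o=[0.0625, -0.1473, 0.1700] → [-0.5376, 1.2665, 0.1006, 0.9205, 0.3907, 0.0000]
J3: z=[0.9205, 0.3907, 0.0000] o=[0.2232, 0.4211, -0.2746] → [-0.3639, 0.8572, -0.3598, 0.9205, 0.3907, 0.0000]
J4: z=[-0.2714, 0.6394, -0.7193] o=[0.4172, -0.0358, -0.7539] → [-0.2281, -0.0146, 0.0731, -0.2714, 0.6394, -0.7193]
V = J·q̇ = [-0.3599, 1.2401, -0.1064, 1.2424, -0.0477, 0.3601]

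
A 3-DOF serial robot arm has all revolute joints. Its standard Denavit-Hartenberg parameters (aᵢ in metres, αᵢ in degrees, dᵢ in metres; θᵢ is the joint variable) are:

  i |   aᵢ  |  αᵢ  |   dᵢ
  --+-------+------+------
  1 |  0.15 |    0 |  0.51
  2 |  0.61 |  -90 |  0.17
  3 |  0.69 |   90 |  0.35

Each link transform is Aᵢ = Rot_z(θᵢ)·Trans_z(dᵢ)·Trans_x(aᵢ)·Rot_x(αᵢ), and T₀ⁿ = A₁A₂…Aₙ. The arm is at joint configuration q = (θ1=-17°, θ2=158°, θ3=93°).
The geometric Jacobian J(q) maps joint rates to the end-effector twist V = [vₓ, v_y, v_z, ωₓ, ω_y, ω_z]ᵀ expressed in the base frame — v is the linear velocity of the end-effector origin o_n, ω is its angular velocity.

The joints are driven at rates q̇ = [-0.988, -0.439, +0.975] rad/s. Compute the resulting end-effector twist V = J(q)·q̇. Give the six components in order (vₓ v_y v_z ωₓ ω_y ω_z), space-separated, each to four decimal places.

o_n = [-0.5228, 0.0453, -0.0091]
J₁: ẑ×o_n = [-0.0453, -0.5228, 0.0000], ω = ẑ
J2: z=[0.0000, 0.0000, 1.0000] o=[0.1434, -0.0439, 0.5100] → [-0.0892, -0.6663, 0.0000, 0.0000, 0.0000, 1.0000]
J3: z=[-0.6293, -0.7771, 0.0000] o=[-0.3306, 0.3400, 0.6800] → [0.5355, -0.4336, 0.0361, -0.6293, -0.7771, 0.0000]
V = J·q̇ = [0.6060, 0.3862, 0.0352, -0.6136, -0.7577, -1.4270]

0.6060 0.3862 0.0352 -0.6136 -0.7577 -1.4270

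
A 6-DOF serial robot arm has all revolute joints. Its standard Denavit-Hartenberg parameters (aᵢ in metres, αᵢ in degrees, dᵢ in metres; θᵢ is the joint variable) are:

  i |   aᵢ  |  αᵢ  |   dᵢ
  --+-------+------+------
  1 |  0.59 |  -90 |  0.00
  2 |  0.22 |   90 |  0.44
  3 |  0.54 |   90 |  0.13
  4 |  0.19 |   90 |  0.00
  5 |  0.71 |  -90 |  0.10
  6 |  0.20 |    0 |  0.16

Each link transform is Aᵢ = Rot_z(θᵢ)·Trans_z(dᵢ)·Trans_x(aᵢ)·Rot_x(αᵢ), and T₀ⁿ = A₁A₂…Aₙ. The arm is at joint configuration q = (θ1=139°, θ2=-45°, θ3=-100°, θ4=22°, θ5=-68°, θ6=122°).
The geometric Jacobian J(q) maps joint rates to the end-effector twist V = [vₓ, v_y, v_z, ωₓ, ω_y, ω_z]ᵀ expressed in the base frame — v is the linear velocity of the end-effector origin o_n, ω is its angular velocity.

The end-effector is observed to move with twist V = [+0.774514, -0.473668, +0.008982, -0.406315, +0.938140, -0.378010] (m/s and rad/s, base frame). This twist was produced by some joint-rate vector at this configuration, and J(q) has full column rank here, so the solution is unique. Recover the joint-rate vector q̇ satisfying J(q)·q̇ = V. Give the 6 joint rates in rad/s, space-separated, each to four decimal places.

o_n = [-0.0741, 0.9502, 0.6636]
J₁: ẑ×o_n = [-0.9502, -0.0741, 0.0000], ω = ẑ
J2: z=[-0.6561, -0.7547, 0.0000] o=[-0.4453, 0.3871, 0.0000] → [-0.5008, 0.4353, -0.0893, -0.6561, -0.7547, 0.0000]
J3: z=[0.5337, -0.4639, 0.7071] o=[-0.8513, 0.1571, 0.1556] → [-0.7965, 0.2785, 0.7838, 0.5337, -0.4639, 0.7071]
J4: z=[0.4116, -0.5879, -0.6964] o=[-0.3830, 0.4546, 0.1812] → [0.0615, -0.4137, 0.3856, 0.4116, -0.5879, -0.6964]
J5: z=[-0.2181, 0.6784, -0.7016] o=[-0.2149, 0.5383, 0.2099] → [0.5967, 0.0001, -0.1853, -0.2181, 0.6784, -0.7016]
J6: z=[0.9746, 0.1883, -0.1208] o=[-0.2723, 1.1104, 0.6383] → [-0.0146, -0.0486, -0.1935, 0.9746, 0.1883, -0.1208]
q̇ = J⁺·V = [0.2400, -0.8530, -0.2070, 0.1590, 0.6520, -0.7990]

0.2400 -0.8530 -0.2070 0.1590 0.6520 -0.7990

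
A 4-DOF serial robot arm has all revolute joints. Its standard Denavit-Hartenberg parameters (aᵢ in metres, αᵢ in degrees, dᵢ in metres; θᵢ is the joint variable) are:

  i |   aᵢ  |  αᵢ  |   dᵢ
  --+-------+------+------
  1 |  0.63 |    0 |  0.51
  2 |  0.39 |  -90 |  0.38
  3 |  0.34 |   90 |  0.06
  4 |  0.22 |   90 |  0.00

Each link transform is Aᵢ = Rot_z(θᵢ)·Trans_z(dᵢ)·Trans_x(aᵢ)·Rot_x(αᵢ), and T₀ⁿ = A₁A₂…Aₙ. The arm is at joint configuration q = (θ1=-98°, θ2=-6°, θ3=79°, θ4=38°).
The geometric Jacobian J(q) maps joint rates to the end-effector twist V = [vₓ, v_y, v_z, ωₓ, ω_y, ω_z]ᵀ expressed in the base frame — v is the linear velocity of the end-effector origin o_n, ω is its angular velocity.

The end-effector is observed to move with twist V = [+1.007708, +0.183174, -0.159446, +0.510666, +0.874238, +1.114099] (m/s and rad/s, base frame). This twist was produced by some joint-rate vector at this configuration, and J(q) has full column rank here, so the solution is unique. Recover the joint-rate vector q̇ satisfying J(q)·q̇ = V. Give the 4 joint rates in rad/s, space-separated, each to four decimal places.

o_n = [-0.0161, -1.1446, 0.3861]
J₁: ẑ×o_n = [1.1446, -0.0161, 0.0000], ω = ẑ
J2: z=[0.0000, 0.0000, 1.0000] o=[-0.0877, -0.6239, 0.5100] → [0.5207, 0.0716, -0.0000, 0.0000, 0.0000, 1.0000]
J3: z=[0.9703, -0.2419, 0.0000] o=[-0.1820, -1.0023, 0.8900] → [0.1219, 0.4890, -0.0980, 0.9703, -0.2419, 0.0000]
J4: z=[-0.2375, -0.9525, 0.1908] o=[-0.1395, -1.0797, 0.5562] → [0.1745, -0.0169, 0.1330, -0.2375, -0.9525, 0.1908]
q̇ = J⁺·V = [0.7490, 0.5540, 0.2840, -0.9900]

0.7490 0.5540 0.2840 -0.9900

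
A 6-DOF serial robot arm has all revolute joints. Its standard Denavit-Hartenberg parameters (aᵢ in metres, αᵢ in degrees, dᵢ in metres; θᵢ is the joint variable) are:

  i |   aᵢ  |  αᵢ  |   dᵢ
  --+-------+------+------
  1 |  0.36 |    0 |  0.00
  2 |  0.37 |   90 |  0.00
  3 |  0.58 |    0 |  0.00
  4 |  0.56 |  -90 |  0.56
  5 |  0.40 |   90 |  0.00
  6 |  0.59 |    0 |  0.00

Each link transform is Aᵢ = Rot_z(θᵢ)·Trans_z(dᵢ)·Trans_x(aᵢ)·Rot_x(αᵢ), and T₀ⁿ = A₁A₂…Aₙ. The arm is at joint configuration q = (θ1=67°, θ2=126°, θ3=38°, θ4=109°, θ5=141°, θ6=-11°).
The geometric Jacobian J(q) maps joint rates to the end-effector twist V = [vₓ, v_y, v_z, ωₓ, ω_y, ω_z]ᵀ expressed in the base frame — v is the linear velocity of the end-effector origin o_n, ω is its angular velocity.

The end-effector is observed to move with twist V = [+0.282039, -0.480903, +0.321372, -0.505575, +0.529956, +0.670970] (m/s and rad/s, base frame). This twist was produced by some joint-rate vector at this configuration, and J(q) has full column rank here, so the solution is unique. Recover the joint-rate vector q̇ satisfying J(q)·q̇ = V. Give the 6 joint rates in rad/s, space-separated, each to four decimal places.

o_n = [-0.8765, 0.0389, 0.3421]
J₁: ẑ×o_n = [-0.0389, -0.8765, 0.0000], ω = ẑ
J2: z=[0.0000, 0.0000, 1.0000] o=[0.1407, 0.3314, 0.0000] → [0.2925, -1.0172, 0.0000, 0.0000, 0.0000, 1.0000]
J3: z=[-0.2250, 0.9744, 0.0000] o=[-0.2199, 0.2481, 0.0000] → [0.3333, 0.0769, 0.6869, -0.2250, 0.9744, 0.0000]
J4: z=[-0.2250, 0.9744, 0.0000] o=[-0.6652, 0.1453, 0.3571] → [-0.0146, -0.0034, 0.2298, -0.2250, 0.9744, 0.0000]
J5: z=[0.5307, 0.1225, -0.8387] o=[-0.3335, 0.7966, 0.6621] → [-0.6747, 0.6252, -0.3356, 0.5307, 0.1225, -0.8387]
J6: z=[0.6891, -0.6385, 0.3428] o=[-0.5309, 0.4927, 0.4928] → [0.2518, -0.0146, -0.5334, 0.6891, -0.6385, 0.3428]
q̇ = J⁺·V = [0.4560, -0.3450, -0.1180, 0.7380, -0.6730, -0.0130]

0.4560 -0.3450 -0.1180 0.7380 -0.6730 -0.0130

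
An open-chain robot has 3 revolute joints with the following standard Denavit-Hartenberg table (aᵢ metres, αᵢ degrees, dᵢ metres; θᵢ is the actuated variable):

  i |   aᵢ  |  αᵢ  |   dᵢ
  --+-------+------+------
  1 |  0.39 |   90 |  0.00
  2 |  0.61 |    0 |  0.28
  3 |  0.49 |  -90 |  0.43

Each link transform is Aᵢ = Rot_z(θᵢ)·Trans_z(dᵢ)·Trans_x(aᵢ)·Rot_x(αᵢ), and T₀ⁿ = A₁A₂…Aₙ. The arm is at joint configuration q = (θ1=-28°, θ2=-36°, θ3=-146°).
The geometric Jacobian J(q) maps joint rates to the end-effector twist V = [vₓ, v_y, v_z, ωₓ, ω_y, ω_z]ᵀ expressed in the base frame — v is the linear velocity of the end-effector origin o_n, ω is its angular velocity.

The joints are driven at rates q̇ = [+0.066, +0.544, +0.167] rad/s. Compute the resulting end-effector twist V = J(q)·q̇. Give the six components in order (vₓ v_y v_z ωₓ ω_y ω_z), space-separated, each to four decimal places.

o_n = [0.0144, -0.8118, -0.3414]
J₁: ẑ×o_n = [0.8118, 0.0144, -0.0000], ω = ẑ
J2: z=[-0.4695, -0.8829, 0.0000] o=[0.3443, -0.1831, 0.0000] → [0.3015, -0.1603, 0.0038, -0.4695, -0.8829, 0.0000]
J3: z=[-0.4695, -0.8829, 0.0000] o=[0.6486, -0.6620, -0.3585] → [-0.0151, 0.0080, -0.4897, -0.4695, -0.8829, 0.0000]
V = J·q̇ = [0.2151, -0.0849, -0.0797, -0.3338, -0.6278, 0.0660]

0.2151 -0.0849 -0.0797 -0.3338 -0.6278 0.0660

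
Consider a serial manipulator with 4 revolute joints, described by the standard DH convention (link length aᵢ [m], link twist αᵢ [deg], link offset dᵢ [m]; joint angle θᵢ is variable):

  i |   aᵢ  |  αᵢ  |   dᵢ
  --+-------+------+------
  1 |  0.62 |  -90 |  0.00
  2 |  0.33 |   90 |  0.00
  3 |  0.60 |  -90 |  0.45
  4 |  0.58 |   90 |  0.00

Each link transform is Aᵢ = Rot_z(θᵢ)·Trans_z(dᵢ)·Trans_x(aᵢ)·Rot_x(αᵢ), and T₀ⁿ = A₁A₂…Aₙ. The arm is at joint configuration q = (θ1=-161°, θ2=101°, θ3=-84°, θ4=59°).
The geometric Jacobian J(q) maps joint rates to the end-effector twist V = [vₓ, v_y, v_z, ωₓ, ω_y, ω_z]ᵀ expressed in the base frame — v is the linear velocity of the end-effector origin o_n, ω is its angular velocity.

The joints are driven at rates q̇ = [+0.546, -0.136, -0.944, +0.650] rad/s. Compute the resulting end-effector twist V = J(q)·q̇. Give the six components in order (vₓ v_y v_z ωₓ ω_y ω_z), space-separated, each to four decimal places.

o_n = [-0.7570, 0.6847, -0.4072]
J₁: ẑ×o_n = [-0.6847, -0.7570, 0.0000], ω = ẑ
J2: z=[0.3256, -0.9455, 0.0000] o=[-0.5862, -0.2019, 0.0000] → [0.3850, 0.1326, 0.1272, 0.3256, -0.9455, 0.0000]
J3: z=[-0.9281, -0.3196, -0.1908] o=[-0.5267, -0.1814, -0.3239] → [0.1918, -0.0333, -0.8774, -0.9281, -0.3196, -0.1908]
J4: z=[0.2135, -0.0371, -0.9762] o=[-1.1273, 0.2429, -0.4714] → [0.4289, -0.3753, 0.1080, 0.2135, -0.0371, -0.9762]
V = J·q̇ = [-0.3285, -0.6438, 0.8812, 0.9706, 0.4062, 0.0916]

-0.3285 -0.6438 0.8812 0.9706 0.4062 0.0916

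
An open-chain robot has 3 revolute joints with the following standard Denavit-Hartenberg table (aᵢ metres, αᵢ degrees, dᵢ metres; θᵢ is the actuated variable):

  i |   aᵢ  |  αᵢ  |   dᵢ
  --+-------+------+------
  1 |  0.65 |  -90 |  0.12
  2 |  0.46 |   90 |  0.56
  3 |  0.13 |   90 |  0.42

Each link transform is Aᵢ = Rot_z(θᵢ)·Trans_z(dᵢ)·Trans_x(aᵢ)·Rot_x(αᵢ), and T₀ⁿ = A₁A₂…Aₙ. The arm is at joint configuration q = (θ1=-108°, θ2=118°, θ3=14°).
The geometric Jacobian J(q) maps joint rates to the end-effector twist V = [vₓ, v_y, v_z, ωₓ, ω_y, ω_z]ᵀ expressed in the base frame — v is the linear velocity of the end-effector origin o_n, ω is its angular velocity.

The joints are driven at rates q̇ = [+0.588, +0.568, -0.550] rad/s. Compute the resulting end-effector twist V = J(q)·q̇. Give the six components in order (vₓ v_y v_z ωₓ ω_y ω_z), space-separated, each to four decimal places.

0.5864 0.6105 -0.0696 0.6903 0.2863 0.8462

o_n = [0.3321, -0.8919, -0.5947]
J₁: ẑ×o_n = [0.8919, 0.3321, -0.0000], ω = ẑ
J2: z=[0.9511, -0.3090, 0.0000] o=[-0.2009, -0.6182, 0.1200] → [0.2209, 0.6797, -0.0957, 0.9511, -0.3090, 0.0000]
J3: z=[-0.2728, -0.8397, -0.4695] o=[0.3985, -0.5858, -0.2862] → [0.1154, -0.0530, 0.0278, -0.2728, -0.8397, -0.4695]
V = J·q̇ = [0.5864, 0.6105, -0.0696, 0.6903, 0.2863, 0.8462]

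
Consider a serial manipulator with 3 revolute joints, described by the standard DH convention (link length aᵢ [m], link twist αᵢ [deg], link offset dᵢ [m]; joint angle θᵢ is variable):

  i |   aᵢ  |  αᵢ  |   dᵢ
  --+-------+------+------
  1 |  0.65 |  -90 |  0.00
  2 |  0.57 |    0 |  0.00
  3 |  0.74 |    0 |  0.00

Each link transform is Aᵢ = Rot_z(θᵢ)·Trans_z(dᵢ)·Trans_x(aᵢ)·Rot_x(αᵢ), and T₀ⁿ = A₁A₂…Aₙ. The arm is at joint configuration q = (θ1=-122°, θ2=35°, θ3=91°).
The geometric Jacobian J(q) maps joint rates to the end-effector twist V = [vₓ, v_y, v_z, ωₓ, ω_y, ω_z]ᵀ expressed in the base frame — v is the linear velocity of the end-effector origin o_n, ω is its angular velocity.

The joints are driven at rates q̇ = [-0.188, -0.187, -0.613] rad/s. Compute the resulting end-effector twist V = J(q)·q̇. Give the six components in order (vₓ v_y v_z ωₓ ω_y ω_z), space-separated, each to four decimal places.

o_n = [-0.3614, -0.5783, -0.9256]
J₁: ẑ×o_n = [0.5783, -0.3614, 0.0000], ω = ẑ
J2: z=[0.8480, -0.5299, 0.0000] o=[-0.3444, -0.5512, 0.0000] → [0.4905, 0.7850, -0.0320, 0.8480, -0.5299, 0.0000]
J3: z=[0.8480, -0.5299, 0.0000] o=[-0.5919, -0.9472, -0.3269] → [0.3172, 0.5077, 0.4350, 0.8480, -0.5299, 0.0000]
V = J·q̇ = [-0.3949, -0.3901, -0.2607, -0.6784, 0.4239, -0.1880]

-0.3949 -0.3901 -0.2607 -0.6784 0.4239 -0.1880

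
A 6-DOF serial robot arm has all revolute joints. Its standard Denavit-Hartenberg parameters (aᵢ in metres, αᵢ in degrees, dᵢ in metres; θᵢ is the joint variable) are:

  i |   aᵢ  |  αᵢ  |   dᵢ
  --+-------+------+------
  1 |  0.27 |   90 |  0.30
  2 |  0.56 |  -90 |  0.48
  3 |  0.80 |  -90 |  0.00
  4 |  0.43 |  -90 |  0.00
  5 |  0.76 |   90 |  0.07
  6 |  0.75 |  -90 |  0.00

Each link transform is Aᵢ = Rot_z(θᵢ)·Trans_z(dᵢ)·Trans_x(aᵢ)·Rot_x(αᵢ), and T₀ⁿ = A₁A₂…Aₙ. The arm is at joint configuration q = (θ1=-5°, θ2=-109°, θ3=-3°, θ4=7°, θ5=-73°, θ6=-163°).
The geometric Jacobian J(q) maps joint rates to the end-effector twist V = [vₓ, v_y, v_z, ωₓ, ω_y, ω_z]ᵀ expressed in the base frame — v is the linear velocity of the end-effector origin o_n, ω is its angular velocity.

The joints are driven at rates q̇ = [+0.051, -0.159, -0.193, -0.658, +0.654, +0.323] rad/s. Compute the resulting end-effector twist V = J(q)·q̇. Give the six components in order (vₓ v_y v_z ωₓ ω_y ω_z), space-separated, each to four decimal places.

0.2223 -0.2161 -0.1020 -0.6565 -0.3276 0.7055

o_n = [-0.2758, -0.4828, -1.4495]
J₁: ẑ×o_n = [0.4828, -0.2758, 0.0000], ω = ẑ
J2: z=[-0.0872, -0.9962, 0.0000] o=[0.2690, -0.0235, 0.3000] → [1.7428, -0.1525, -0.5027, -0.0872, -0.9962, 0.0000]
J3: z=[0.9419, -0.0824, -0.3256] o=[0.0455, -0.4858, -0.2295] → [0.1015, 1.2537, -0.0236, 0.9419, -0.0824, -0.3256]
J4: z=[0.0701, 0.9963, -0.0495] o=[-0.2172, -0.5049, -0.9849] → [-0.4618, 0.0355, 0.0599, 0.0701, 0.9963, -0.0495]
J5: z=[-0.8949, 0.0847, 0.4382] o=[-0.4068, -0.5107, -1.3708] → [-0.0189, -0.0130, -0.0361, -0.8949, 0.0847, 0.4382]
J6: z=[0.4420, 0.3043, 0.8438] o=[-0.5164, 0.2163, -1.5755] → [0.6283, 0.1473, -0.3822, 0.4420, 0.3043, 0.8438]
V = J·q̇ = [0.2223, -0.2161, -0.1020, -0.6565, -0.3276, 0.7055]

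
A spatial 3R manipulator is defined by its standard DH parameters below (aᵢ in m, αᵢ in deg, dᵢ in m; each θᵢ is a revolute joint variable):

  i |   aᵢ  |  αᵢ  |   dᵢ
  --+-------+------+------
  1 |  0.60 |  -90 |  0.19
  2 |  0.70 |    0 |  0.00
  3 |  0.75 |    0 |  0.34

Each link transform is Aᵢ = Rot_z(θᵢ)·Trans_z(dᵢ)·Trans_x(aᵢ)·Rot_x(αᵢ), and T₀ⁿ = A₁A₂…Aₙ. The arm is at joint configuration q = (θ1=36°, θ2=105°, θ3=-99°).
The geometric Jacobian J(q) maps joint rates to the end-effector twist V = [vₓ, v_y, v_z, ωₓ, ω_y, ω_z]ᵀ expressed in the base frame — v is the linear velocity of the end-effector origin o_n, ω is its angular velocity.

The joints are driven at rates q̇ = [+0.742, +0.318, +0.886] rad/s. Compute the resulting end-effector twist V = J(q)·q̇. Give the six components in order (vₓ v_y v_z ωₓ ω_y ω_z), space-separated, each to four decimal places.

-0.9624 0.3690 -0.8404 -0.7077 0.9741 0.7420

o_n = [0.7424, 0.9597, -0.5645]
J₁: ẑ×o_n = [-0.9597, 0.7424, 0.0000], ω = ẑ
J2: z=[-0.5878, 0.8090, 0.0000] o=[0.4854, 0.3527, 0.1900] → [-0.6104, -0.4435, -0.5647, -0.5878, 0.8090, 0.0000]
J3: z=[-0.5878, 0.8090, 0.0000] o=[0.3388, 0.2462, -0.4861] → [-0.0634, -0.0461, -0.7459, -0.5878, 0.8090, 0.0000]
V = J·q̇ = [-0.9624, 0.3690, -0.8404, -0.7077, 0.9741, 0.7420]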